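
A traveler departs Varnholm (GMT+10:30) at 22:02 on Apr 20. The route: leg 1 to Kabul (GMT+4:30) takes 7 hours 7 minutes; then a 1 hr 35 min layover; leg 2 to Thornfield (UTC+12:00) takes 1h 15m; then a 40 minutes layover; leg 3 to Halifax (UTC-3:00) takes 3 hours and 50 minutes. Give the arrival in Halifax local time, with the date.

Convert departure to UTC: 22:02 − 10:30 = 11:32 UTC on Apr 20.
Add 7 hours 7 minutes leg 1 → 18:39 UTC.
Add 1 hour 35 minutes layover in Kabul → 20:14 UTC.
Add 1 hour 15 minutes leg 2 → 21:29 UTC.
Add 40 minutes layover in Thornfield → 22:09 UTC.
Add 3 hours 50 minutes leg 3 → 01:59 UTC (Apr 21).
Halifax is UTC−3:00, so local arrival = 01:59 − 3:00 = 22:59 on Apr 20.

22:59 on April 20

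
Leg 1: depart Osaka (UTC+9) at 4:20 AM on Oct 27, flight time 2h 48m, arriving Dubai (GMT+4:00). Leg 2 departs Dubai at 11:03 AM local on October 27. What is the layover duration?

Convert departure to UTC: 4:20 AM − 9:00 = 7:20 PM UTC on Oct 26.
Add 2 hours and 48 minutes flight time → 10:08 PM UTC.
Dubai is UTC+4:00, so local arrival = 10:08 PM + 4:00 = 2:08 AM on Oct 27.
Layover = 11:03 AM − 2:08 AM = 8 hours 55 minutes.

8 hours 55 minutes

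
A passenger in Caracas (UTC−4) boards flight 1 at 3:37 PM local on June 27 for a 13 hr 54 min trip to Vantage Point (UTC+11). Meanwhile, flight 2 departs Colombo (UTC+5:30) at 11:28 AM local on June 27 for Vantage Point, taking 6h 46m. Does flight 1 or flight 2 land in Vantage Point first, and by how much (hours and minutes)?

the second, by 20 hours 47 minutes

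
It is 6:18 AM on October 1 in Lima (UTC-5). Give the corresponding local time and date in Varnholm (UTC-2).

In UTC: 6:18 AM + 5:00 = 11:18 AM on Oct 1.
Varnholm is UTC−2:00: 11:18 AM − 2:00 = 9:18 AM on Oct 1.

9:18 AM on October 1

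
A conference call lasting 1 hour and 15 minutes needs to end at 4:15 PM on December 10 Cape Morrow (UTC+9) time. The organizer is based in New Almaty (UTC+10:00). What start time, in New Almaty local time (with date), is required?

4:00 PM on December 10

Target end time in UTC: 4:15 PM − 9:00 = 7:15 AM on Dec 10.
Subtract 1 hour 15 minutes → start 6:00 AM UTC on Dec 10.
New Almaty is UTC+10:00: 6:00 AM + 10:00 = 4:00 PM on Dec 10.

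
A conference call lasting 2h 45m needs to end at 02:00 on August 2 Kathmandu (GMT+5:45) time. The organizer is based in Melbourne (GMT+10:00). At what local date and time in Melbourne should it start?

03:30 on August 2

Target end time in UTC: 02:00 − 5:45 = 20:15 on Aug 1.
Subtract 2 hours 45 minutes → start 17:30 UTC on Aug 1.
Melbourne is UTC+10:00: 17:30 + 10:00 = 03:30 on Aug 2.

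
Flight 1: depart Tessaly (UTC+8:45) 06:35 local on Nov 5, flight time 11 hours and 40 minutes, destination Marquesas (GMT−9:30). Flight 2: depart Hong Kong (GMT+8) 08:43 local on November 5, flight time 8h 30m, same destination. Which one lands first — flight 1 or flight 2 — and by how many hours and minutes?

the second, by 17 minutes

Flight 1 in UTC: 06:35 − 8:45 = 21:50 on Nov 4.
+11 hours 40 minutes → arrive 09:30 UTC on Nov 5.
Flight 2 in UTC: 08:43 − 8:00 = 00:43 on Nov 5.
+8 hours and 30 minutes → arrive 09:13 UTC on Nov 5.
Flight 2 lands earlier by 17 minutes.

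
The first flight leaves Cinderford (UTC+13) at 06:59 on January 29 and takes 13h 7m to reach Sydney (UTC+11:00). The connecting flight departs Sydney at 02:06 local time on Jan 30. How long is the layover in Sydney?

8 hours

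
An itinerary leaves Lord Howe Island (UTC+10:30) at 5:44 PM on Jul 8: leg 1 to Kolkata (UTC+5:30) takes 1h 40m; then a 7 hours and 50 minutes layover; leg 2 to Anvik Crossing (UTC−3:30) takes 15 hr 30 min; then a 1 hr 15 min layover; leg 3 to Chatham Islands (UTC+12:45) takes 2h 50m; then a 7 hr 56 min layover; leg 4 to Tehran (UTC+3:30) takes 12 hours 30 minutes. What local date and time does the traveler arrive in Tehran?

Convert departure to UTC: 5:44 PM − 10:30 = 7:14 AM UTC on Jul 8.
Add 1 hour and 40 minutes leg 1 → 8:54 AM UTC.
Add 7 hours 50 minutes layover in Kolkata → 4:44 PM UTC.
Add 15 hours and 30 minutes leg 2 → 8:14 AM UTC (Jul 9).
Add 1 hour 15 minutes layover in Anvik Crossing → 9:29 AM UTC.
Add 2 hours and 50 minutes leg 3 → 12:19 PM UTC.
Add 7 hours 56 minutes layover in Chatham Islands → 8:15 PM UTC.
Add 12 hours and 30 minutes leg 4 → 8:45 AM UTC (Jul 10).
Tehran is UTC+3:30, so local arrival = 8:45 AM + 3:30 = 12:15 PM on Jul 10.

12:15 PM on July 10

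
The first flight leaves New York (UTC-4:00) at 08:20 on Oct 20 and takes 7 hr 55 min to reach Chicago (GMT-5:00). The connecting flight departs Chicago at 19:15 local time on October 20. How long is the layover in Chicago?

4 hours

Convert departure to UTC: 08:20 + 4:00 = 12:20 UTC on Oct 20.
Add 7 hours and 55 minutes flight time → 20:15 UTC.
Chicago is UTC−5:00, so local arrival = 20:15 − 5:00 = 15:15 on Oct 20.
Layover = 19:15 − 15:15 = 4 hours.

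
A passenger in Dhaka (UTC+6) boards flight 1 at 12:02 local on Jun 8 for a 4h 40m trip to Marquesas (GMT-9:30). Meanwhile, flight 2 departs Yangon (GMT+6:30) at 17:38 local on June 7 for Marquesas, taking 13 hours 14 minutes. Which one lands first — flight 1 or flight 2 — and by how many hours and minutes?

Flight 1 in UTC: 12:02 − 6:00 = 06:02 on Jun 8.
+4 hours 40 minutes → arrive 10:42 UTC on Jun 8.
Flight 2 in UTC: 17:38 − 6:30 = 11:08 on Jun 7.
+13 hours 14 minutes → arrive 00:22 UTC on Jun 8.
Flight 2 lands earlier by 10 hours 20 minutes.

the second, by 10 hours 20 minutes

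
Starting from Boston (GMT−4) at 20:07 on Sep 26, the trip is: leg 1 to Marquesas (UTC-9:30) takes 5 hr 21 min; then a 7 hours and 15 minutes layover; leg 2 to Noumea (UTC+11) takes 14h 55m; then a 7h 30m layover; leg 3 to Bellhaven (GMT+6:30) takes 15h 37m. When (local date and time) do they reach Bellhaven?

09:15 on September 29

Convert departure to UTC: 20:07 + 4:00 = 00:07 UTC on Sep 27.
Add 5 hours and 21 minutes leg 1 → 05:28 UTC.
Add 7 hours and 15 minutes layover in Marquesas → 12:43 UTC.
Add 14 hours and 55 minutes leg 2 → 03:38 UTC (Sep 28).
Add 7 hours 30 minutes layover in Noumea → 11:08 UTC.
Add 15 hours 37 minutes leg 3 → 02:45 UTC (Sep 29).
Bellhaven is UTC+6:30, so local arrival = 02:45 + 6:30 = 09:15 on Sep 29.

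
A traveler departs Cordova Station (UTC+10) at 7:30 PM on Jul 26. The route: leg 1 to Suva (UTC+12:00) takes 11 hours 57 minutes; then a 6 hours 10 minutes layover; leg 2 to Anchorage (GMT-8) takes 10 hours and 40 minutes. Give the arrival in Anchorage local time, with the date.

6:17 AM on July 27

Convert departure to UTC: 7:30 PM − 10:00 = 9:30 AM UTC on Jul 26.
Add 11 hours 57 minutes leg 1 → 9:27 PM UTC.
Add 6 hours and 10 minutes layover in Suva → 3:37 AM UTC (Jul 27).
Add 10 hours and 40 minutes leg 2 → 2:17 PM UTC.
Anchorage is UTC−8:00, so local arrival = 2:17 PM − 8:00 = 6:17 AM on Jul 27.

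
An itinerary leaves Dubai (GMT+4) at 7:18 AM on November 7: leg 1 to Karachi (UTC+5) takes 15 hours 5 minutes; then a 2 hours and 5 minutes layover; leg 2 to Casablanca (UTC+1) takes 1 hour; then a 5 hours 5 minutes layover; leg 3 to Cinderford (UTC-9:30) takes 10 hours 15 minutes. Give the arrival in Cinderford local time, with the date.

3:18 AM on November 8

Convert departure to UTC: 7:18 AM − 4:00 = 3:18 AM UTC on Nov 7.
Add 15 hours 5 minutes leg 1 → 6:23 PM UTC.
Add 2 hours and 5 minutes layover in Karachi → 8:28 PM UTC.
Add 1 hour leg 2 → 9:28 PM UTC.
Add 5 hours and 5 minutes layover in Casablanca → 2:33 AM UTC (Nov 8).
Add 10 hours 15 minutes leg 3 → 12:48 PM UTC.
Cinderford is UTC−9:30, so local arrival = 12:48 PM − 9:30 = 3:18 AM on Nov 8.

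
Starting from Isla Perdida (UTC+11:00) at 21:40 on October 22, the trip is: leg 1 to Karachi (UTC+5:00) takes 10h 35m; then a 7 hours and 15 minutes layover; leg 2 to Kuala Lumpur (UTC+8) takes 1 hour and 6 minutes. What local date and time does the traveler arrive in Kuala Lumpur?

Convert departure to UTC: 21:40 − 11:00 = 10:40 UTC on Oct 22.
Add 10 hours and 35 minutes leg 1 → 21:15 UTC.
Add 7 hours 15 minutes layover in Karachi → 04:30 UTC (Oct 23).
Add 1 hour and 6 minutes leg 2 → 05:36 UTC.
Kuala Lumpur is UTC+8:00, so local arrival = 05:36 + 8:00 = 13:36 on Oct 23.

13:36 on October 23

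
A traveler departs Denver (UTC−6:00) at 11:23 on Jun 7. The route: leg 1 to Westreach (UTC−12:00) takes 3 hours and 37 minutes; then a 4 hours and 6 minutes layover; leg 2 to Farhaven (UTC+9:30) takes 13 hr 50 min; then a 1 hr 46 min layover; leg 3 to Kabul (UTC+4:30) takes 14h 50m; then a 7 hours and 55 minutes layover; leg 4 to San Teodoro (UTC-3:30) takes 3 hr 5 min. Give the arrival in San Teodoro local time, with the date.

15:02 on June 9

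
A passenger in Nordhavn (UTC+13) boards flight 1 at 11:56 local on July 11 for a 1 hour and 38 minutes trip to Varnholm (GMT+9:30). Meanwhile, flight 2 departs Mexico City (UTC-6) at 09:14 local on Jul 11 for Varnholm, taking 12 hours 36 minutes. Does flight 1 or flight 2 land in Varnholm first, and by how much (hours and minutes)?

the first, by 27 hours 16 minutes

Flight 1 in UTC: 11:56 − 13:00 = 22:56 on Jul 10.
+1 hour 38 minutes → arrive 00:34 UTC on Jul 11.
Flight 2 in UTC: 09:14 + 6:00 = 15:14 on Jul 11.
+12 hours and 36 minutes → arrive 03:50 UTC on Jul 12.
Flight 1 lands earlier by 27 hours 16 minutes.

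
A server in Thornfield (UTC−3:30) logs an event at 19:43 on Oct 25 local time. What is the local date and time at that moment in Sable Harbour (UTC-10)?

In UTC: 19:43 + 3:30 = 23:13 on Oct 25.
Sable Harbour is UTC−10:00: 23:13 − 10:00 = 13:13 on Oct 25.

13:13 on Oct 25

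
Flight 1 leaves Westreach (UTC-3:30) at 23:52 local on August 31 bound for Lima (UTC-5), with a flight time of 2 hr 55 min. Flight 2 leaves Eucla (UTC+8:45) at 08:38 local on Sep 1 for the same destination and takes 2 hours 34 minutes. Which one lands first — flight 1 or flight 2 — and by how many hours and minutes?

the second, by 3 hours 50 minutes

Flight 1 in UTC: 23:52 + 3:30 = 03:22 on Sep 1.
+2 hours 55 minutes → arrive 06:17 UTC on Sep 1.
Flight 2 in UTC: 08:38 − 8:45 = 23:53 on Aug 31.
+2 hours 34 minutes → arrive 02:27 UTC on Sep 1.
Flight 2 lands earlier by 3 hours 50 minutes.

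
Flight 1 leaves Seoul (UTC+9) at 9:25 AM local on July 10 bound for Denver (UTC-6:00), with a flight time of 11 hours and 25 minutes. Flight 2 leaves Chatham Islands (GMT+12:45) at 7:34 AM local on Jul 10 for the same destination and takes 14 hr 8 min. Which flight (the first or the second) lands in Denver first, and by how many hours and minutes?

Flight 1 in UTC: 9:25 AM − 9:00 = 12:25 AM on Jul 10.
+11 hours and 25 minutes → arrive 11:50 AM UTC on Jul 10.
Flight 2 in UTC: 7:34 AM − 12:45 = 6:49 PM on Jul 9.
+14 hours and 8 minutes → arrive 8:57 AM UTC on Jul 10.
Flight 2 lands earlier by 2 hours 53 minutes.

the second, by 2 hours 53 minutes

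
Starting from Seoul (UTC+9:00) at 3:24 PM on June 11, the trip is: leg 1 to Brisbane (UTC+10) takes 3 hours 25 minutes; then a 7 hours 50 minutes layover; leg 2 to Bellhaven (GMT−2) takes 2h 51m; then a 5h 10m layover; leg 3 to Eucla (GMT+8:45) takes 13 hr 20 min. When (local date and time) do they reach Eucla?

11:45 PM on June 12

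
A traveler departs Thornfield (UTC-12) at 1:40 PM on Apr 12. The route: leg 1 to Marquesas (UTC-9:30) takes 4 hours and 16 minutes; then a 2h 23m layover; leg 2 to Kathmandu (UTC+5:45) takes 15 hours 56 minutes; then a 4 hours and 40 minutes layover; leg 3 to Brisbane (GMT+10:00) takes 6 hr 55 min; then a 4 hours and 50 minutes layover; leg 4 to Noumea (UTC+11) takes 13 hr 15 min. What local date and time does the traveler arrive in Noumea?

Convert departure to UTC: 1:40 PM + 12:00 = 1:40 AM UTC on Apr 13.
Add 4 hours and 16 minutes leg 1 → 5:56 AM UTC.
Add 2 hours 23 minutes layover in Marquesas → 8:19 AM UTC.
Add 15 hours and 56 minutes leg 2 → 12:15 AM UTC (Apr 14).
Add 4 hours and 40 minutes layover in Kathmandu → 4:55 AM UTC.
Add 6 hours 55 minutes leg 3 → 11:50 AM UTC.
Add 4 hours and 50 minutes layover in Brisbane → 4:40 PM UTC.
Add 13 hours and 15 minutes leg 4 → 5:55 AM UTC (Apr 15).
Noumea is UTC+11:00, so local arrival = 5:55 AM + 11:00 = 4:55 PM on Apr 15.

4:55 PM on April 15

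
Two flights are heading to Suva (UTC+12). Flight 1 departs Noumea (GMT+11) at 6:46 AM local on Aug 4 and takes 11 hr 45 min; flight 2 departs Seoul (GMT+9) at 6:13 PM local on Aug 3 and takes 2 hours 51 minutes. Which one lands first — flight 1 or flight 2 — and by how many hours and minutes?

Flight 1 in UTC: 6:46 AM − 11:00 = 7:46 PM on Aug 3.
+11 hours and 45 minutes → arrive 7:31 AM UTC on Aug 4.
Flight 2 in UTC: 6:13 PM − 9:00 = 9:13 AM on Aug 3.
+2 hours and 51 minutes → arrive 12:04 PM UTC on Aug 3.
Flight 2 lands earlier by 19 hours 27 minutes.

the second, by 19 hours 27 minutes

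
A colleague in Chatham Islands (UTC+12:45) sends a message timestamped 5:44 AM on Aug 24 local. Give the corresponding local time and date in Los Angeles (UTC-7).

9:59 AM on August 23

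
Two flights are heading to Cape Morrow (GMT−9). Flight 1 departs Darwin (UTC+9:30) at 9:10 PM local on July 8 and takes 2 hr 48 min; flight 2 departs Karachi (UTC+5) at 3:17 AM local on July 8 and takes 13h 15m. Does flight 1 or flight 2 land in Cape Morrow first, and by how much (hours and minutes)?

Flight 1 in UTC: 9:10 PM − 9:30 = 11:40 AM on Jul 8.
+2 hours 48 minutes → arrive 2:28 PM UTC on Jul 8.
Flight 2 in UTC: 3:17 AM − 5:00 = 10:17 PM on Jul 7.
+13 hours and 15 minutes → arrive 11:32 AM UTC on Jul 8.
Flight 2 lands earlier by 2 hours 56 minutes.

the second, by 2 hours 56 minutes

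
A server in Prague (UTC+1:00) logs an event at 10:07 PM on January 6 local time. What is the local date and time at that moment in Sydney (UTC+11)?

In UTC: 10:07 PM − 1:00 = 9:07 PM on Jan 6.
Sydney is UTC+11:00: 9:07 PM + 11:00 = 8:07 AM on Jan 7.

8:07 AM on January 7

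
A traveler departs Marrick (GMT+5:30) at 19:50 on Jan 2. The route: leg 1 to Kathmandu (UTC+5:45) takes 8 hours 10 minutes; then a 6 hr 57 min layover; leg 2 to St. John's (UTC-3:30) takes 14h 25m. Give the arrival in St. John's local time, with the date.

16:22 on January 3

Convert departure to UTC: 19:50 − 5:30 = 14:20 UTC on Jan 2.
Add 8 hours and 10 minutes leg 1 → 22:30 UTC.
Add 6 hours 57 minutes layover in Kathmandu → 05:27 UTC (Jan 3).
Add 14 hours and 25 minutes leg 2 → 19:52 UTC.
St. John's is UTC−3:30, so local arrival = 19:52 − 3:30 = 16:22 on Jan 3.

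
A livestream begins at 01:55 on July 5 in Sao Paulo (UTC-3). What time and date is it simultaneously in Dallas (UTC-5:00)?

In UTC: 01:55 + 3:00 = 04:55 on Jul 5.
Dallas is UTC−5:00: 04:55 − 5:00 = 23:55 on Jul 4.

23:55 on Jul 4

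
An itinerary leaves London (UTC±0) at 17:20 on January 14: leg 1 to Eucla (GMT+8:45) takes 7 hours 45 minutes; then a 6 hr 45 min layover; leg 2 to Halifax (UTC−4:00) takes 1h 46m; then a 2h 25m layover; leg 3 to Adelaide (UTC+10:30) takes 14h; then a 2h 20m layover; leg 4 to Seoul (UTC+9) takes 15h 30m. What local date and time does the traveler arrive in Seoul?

04:51 on Jan 17

London is at UTC+0, so departure is already 17:20 UTC on Jan 14.
Add 7 hours and 45 minutes leg 1 → 01:05 UTC (Jan 15).
Add 6 hours 45 minutes layover in Eucla → 07:50 UTC.
Add 1 hour 46 minutes leg 2 → 09:36 UTC.
Add 2 hours 25 minutes layover in Halifax → 12:01 UTC.
Add 14 hours leg 3 → 02:01 UTC (Jan 16).
Add 2 hours and 20 minutes layover in Adelaide → 04:21 UTC.
Add 15 hours 30 minutes leg 4 → 19:51 UTC.
Seoul is UTC+9:00, so local arrival = 19:51 + 9:00 = 04:51 on Jan 17.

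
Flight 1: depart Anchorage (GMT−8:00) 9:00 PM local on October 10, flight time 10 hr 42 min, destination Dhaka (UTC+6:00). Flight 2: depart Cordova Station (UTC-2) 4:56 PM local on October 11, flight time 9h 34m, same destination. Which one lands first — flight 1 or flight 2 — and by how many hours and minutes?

Flight 1 in UTC: 9:00 PM + 8:00 = 5:00 AM on Oct 11.
+10 hours and 42 minutes → arrive 3:42 PM UTC on Oct 11.
Flight 2 in UTC: 4:56 PM + 2:00 = 6:56 PM on Oct 11.
+9 hours 34 minutes → arrive 4:30 AM UTC on Oct 12.
Flight 1 lands earlier by 12 hours 48 minutes.

the first, by 12 hours 48 minutes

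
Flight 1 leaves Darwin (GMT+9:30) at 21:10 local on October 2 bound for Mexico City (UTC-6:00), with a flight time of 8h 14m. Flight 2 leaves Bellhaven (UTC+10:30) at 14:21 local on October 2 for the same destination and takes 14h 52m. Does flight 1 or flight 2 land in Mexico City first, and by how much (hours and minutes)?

the second, by 1 hour 11 minutes

Flight 1 in UTC: 21:10 − 9:30 = 11:40 on Oct 2.
+8 hours and 14 minutes → arrive 19:54 UTC on Oct 2.
Flight 2 in UTC: 14:21 − 10:30 = 03:51 on Oct 2.
+14 hours 52 minutes → arrive 18:43 UTC on Oct 2.
Flight 2 lands earlier by 1 hour 11 minutes.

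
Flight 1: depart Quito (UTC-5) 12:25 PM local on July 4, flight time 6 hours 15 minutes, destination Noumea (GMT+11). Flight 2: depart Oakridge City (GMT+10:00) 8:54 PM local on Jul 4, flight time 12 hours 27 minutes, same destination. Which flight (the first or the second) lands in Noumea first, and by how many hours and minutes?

the second, by 19 minutes

Flight 1 in UTC: 12:25 PM + 5:00 = 5:25 PM on Jul 4.
+6 hours 15 minutes → arrive 11:40 PM UTC on Jul 4.
Flight 2 in UTC: 8:54 PM − 10:00 = 10:54 AM on Jul 4.
+12 hours 27 minutes → arrive 11:21 PM UTC on Jul 4.
Flight 2 lands earlier by 19 minutes.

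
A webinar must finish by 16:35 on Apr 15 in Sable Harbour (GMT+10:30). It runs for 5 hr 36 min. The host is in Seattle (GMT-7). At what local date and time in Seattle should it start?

Target end time in UTC: 16:35 − 10:30 = 06:05 on Apr 15.
Subtract 5 hours 36 minutes → start 00:29 UTC on Apr 15.
Seattle is UTC−7:00: 00:29 − 7:00 = 17:29 on Apr 14.

17:29 on April 14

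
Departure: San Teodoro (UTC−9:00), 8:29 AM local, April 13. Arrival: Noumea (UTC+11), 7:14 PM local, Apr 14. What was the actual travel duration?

14 hours 45 minutes

Noumea is 20:00 ahead of San Teodoro.
Clock-face elapsed time (ignoring zones) is 34 hours 45 minutes.
Actual elapsed = 34 hours 45 minutes − 20:00 = 14 hours 45 minutes.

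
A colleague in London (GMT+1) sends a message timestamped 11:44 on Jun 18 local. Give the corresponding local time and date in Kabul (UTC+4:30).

15:14 on Jun 18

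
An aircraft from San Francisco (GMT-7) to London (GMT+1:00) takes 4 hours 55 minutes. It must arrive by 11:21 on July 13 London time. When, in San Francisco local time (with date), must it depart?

Target arrival in UTC: 11:21 − 1:00 = 10:21 on Jul 13.
Subtract 4 hours and 55 minutes → departure 05:26 UTC on Jul 13.
San Francisco is UTC−7:00: 05:26 − 7:00 = 22:26 on Jul 12.

22:26 on July 12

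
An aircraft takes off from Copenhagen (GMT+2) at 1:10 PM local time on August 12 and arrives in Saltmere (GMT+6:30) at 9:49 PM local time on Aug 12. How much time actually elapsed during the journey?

4 hours 9 minutes

Saltmere is 4:30 ahead of Copenhagen.
Clock-face elapsed time (ignoring zones) is 8 hours 39 minutes.
Actual elapsed = 8 hours 39 minutes − 4:30 = 4 hours 9 minutes.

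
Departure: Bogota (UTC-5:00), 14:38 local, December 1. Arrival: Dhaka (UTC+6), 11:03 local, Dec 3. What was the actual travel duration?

33 hours 25 minutes

Departure in UTC: 14:38 + 5:00 = 19:38 on Dec 1.
Arrival in UTC: 11:03 − 6:00 = 05:03 on Dec 3.
Elapsed = 05:03 − 19:38 (+2 days) = 33 hours 25 minutes.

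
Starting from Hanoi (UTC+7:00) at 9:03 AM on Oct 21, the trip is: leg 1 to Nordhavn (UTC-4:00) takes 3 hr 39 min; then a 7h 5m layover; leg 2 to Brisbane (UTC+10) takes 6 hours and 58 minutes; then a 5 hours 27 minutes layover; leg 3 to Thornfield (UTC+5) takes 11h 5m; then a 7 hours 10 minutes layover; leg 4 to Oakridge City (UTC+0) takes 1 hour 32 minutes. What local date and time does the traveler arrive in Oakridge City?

8:59 PM on October 22

Convert departure to UTC: 9:03 AM − 7:00 = 2:03 AM UTC on Oct 21.
Add 3 hours 39 minutes leg 1 → 5:42 AM UTC.
Add 7 hours 5 minutes layover in Nordhavn → 12:47 PM UTC.
Add 6 hours 58 minutes leg 2 → 7:45 PM UTC.
Add 5 hours 27 minutes layover in Brisbane → 1:12 AM UTC (Oct 22).
Add 11 hours 5 minutes leg 3 → 12:17 PM UTC.
Add 7 hours and 10 minutes layover in Thornfield → 7:27 PM UTC.
Add 1 hour 32 minutes leg 4 → 8:59 PM UTC.
Oakridge City is UTC+0, so local arrival is the same: 8:59 PM on Oct 22.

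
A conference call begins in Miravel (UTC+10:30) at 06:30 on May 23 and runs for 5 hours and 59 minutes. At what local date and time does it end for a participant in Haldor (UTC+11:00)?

Haldor is 0:30 ahead of Miravel.
After 5 hours and 59 minutes it is 12:29 in Miravel.
Shift by the zone difference: 12:29 + 0:30 = 12:59 on May 23 in Haldor.

12:59 on May 23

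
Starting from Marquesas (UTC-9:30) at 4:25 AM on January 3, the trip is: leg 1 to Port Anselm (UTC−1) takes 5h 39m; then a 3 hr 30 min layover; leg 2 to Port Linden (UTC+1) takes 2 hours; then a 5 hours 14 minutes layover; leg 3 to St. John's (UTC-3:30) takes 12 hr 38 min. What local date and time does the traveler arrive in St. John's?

Convert departure to UTC: 4:25 AM + 9:30 = 1:55 PM UTC on Jan 3.
Add 5 hours and 39 minutes leg 1 → 7:34 PM UTC.
Add 3 hours and 30 minutes layover in Port Anselm → 11:04 PM UTC.
Add 2 hours leg 2 → 1:04 AM UTC (Jan 4).
Add 5 hours 14 minutes layover in Port Linden → 6:18 AM UTC.
Add 12 hours 38 minutes leg 3 → 6:56 PM UTC.
St. John's is UTC−3:30, so local arrival = 6:56 PM − 3:30 = 3:26 PM on Jan 4.

3:26 PM on Jan 4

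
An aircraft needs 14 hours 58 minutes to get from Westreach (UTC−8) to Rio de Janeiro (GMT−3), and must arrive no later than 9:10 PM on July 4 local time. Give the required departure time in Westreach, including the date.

1:12 AM on July 4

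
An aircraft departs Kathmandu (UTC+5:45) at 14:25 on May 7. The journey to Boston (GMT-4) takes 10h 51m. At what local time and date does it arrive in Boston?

15:31 on May 7

Boston is 9:45 behind Kathmandu.
After 10 hours and 51 minutes it is 01:16 (May 8) in Kathmandu.
Shift by the zone difference: 01:16 − 9:45 = 15:31 on May 7 in Boston.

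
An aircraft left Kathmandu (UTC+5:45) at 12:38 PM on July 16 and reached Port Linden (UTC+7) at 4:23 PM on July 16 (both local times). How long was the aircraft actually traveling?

Departure in UTC: 12:38 PM − 5:45 = 6:53 AM on Jul 16.
Arrival in UTC: 4:23 PM − 7:00 = 9:23 AM on Jul 16.
Elapsed = 9:23 AM − 6:53 AM = 2 hours 30 minutes.

2 hours 30 minutes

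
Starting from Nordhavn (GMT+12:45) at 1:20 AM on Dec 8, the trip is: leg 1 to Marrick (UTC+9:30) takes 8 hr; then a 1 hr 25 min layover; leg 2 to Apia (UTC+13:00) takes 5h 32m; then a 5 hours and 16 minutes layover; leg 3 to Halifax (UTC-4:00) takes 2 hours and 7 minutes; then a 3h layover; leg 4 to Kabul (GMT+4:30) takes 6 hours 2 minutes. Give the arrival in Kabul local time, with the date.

12:27 AM on Dec 9

Convert departure to UTC: 1:20 AM − 12:45 = 12:35 PM UTC on Dec 7.
Add 8 hours leg 1 → 8:35 PM UTC.
Add 1 hour 25 minutes layover in Marrick → 10:00 PM UTC.
Add 5 hours 32 minutes leg 2 → 3:32 AM UTC (Dec 8).
Add 5 hours 16 minutes layover in Apia → 8:48 AM UTC.
Add 2 hours and 7 minutes leg 3 → 10:55 AM UTC.
Add 3 hours layover in Halifax → 1:55 PM UTC.
Add 6 hours 2 minutes leg 4 → 7:57 PM UTC.
Kabul is UTC+4:30, so local arrival = 7:57 PM + 4:30 = 12:27 AM on Dec 9.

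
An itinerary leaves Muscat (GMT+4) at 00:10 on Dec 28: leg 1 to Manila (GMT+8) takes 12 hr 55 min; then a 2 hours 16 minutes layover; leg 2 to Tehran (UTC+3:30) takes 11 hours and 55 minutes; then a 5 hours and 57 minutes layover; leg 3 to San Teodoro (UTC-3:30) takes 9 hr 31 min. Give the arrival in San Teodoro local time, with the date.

11:14 on December 29

Convert departure to UTC: 00:10 − 4:00 = 20:10 UTC on Dec 27.
Add 12 hours and 55 minutes leg 1 → 09:05 UTC (Dec 28).
Add 2 hours 16 minutes layover in Manila → 11:21 UTC.
Add 11 hours and 55 minutes leg 2 → 23:16 UTC.
Add 5 hours 57 minutes layover in Tehran → 05:13 UTC (Dec 29).
Add 9 hours 31 minutes leg 3 → 14:44 UTC.
San Teodoro is UTC−3:30, so local arrival = 14:44 − 3:30 = 11:14 on Dec 29.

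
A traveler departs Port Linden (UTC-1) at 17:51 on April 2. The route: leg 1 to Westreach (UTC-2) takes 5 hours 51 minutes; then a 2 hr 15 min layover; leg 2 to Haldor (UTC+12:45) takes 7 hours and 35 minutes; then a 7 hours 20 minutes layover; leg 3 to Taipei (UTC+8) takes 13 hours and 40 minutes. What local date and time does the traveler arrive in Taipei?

Convert departure to UTC: 17:51 + 1:00 = 18:51 UTC on Apr 2.
Add 5 hours 51 minutes leg 1 → 00:42 UTC (Apr 3).
Add 2 hours and 15 minutes layover in Westreach → 02:57 UTC.
Add 7 hours and 35 minutes leg 2 → 10:32 UTC.
Add 7 hours 20 minutes layover in Haldor → 17:52 UTC.
Add 13 hours 40 minutes leg 3 → 07:32 UTC (Apr 4).
Taipei is UTC+8:00, so local arrival = 07:32 + 8:00 = 15:32 on Apr 4.

15:32 on April 4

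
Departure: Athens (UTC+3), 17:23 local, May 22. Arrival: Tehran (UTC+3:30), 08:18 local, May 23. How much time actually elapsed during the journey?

Departure in UTC: 17:23 − 3:00 = 14:23 on May 22.
Arrival in UTC: 08:18 − 3:30 = 04:48 on May 23.
Elapsed = 04:48 − 14:23 (+1 day) = 14 hours 25 minutes.

14 hours 25 minutes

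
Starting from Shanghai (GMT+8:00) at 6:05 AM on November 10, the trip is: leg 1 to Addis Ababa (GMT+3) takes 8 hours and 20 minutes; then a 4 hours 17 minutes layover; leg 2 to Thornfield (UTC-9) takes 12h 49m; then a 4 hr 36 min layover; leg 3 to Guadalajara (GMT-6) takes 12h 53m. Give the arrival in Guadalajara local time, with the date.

Convert departure to UTC: 6:05 AM − 8:00 = 10:05 PM UTC on Nov 9.
Add 8 hours 20 minutes leg 1 → 6:25 AM UTC (Nov 10).
Add 4 hours 17 minutes layover in Addis Ababa → 10:42 AM UTC.
Add 12 hours and 49 minutes leg 2 → 11:31 PM UTC.
Add 4 hours and 36 minutes layover in Thornfield → 4:07 AM UTC (Nov 11).
Add 12 hours and 53 minutes leg 3 → 5:00 PM UTC.
Guadalajara is UTC−6:00, so local arrival = 5:00 PM − 6:00 = 11:00 AM on Nov 11.

11:00 AM on November 11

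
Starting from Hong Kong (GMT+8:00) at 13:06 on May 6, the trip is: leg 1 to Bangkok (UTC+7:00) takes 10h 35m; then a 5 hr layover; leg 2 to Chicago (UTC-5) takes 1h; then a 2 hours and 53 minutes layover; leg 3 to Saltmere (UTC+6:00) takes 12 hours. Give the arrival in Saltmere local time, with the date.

18:34 on May 7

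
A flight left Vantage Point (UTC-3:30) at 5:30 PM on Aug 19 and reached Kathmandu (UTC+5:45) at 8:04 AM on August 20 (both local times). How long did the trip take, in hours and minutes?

Departure in UTC: 5:30 PM + 3:30 = 9:00 PM on Aug 19.
Arrival in UTC: 8:04 AM − 5:45 = 2:19 AM on Aug 20.
Elapsed = 2:19 AM − 9:00 PM (+1 day) = 5 hours 19 minutes.

5 hours 19 minutes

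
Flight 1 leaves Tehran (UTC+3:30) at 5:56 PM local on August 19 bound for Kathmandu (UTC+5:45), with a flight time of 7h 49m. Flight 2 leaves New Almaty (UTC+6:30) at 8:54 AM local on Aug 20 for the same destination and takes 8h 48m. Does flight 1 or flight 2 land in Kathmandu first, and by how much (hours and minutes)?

the first, by 12 hours 57 minutes

Flight 1 in UTC: 5:56 PM − 3:30 = 2:26 PM on Aug 19.
+7 hours 49 minutes → arrive 10:15 PM UTC on Aug 19.
Flight 2 in UTC: 8:54 AM − 6:30 = 2:24 AM on Aug 20.
+8 hours 48 minutes → arrive 11:12 AM UTC on Aug 20.
Flight 1 lands earlier by 12 hours 57 minutes.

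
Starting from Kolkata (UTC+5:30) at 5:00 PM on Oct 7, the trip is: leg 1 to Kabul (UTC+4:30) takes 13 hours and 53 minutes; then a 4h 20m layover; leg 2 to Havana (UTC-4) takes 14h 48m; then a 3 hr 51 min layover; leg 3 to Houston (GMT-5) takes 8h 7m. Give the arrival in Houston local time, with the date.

3:29 AM on October 9

Convert departure to UTC: 5:00 PM − 5:30 = 11:30 AM UTC on Oct 7.
Add 13 hours 53 minutes leg 1 → 1:23 AM UTC (Oct 8).
Add 4 hours and 20 minutes layover in Kabul → 5:43 AM UTC.
Add 14 hours 48 minutes leg 2 → 8:31 PM UTC.
Add 3 hours and 51 minutes layover in Havana → 12:22 AM UTC (Oct 9).
Add 8 hours and 7 minutes leg 3 → 8:29 AM UTC.
Houston is UTC−5:00, so local arrival = 8:29 AM − 5:00 = 3:29 AM on Oct 9.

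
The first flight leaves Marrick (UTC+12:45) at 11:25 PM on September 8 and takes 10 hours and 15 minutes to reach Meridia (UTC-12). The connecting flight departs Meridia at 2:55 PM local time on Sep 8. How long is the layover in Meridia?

Convert departure to UTC: 11:25 PM − 12:45 = 10:40 AM UTC on Sep 8.
Add 10 hours and 15 minutes flight time → 8:55 PM UTC.
Meridia is UTC−12:00, so local arrival = 8:55 PM − 12:00 = 8:55 AM on Sep 8.
Layover = 2:55 PM − 8:55 AM = 6 hours.

6 hours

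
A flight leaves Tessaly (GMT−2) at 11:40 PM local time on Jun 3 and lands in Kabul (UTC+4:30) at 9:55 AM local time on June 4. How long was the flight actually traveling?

Departure in UTC: 11:40 PM + 2:00 = 1:40 AM on Jun 4.
Arrival in UTC: 9:55 AM − 4:30 = 5:25 AM on Jun 4.
Elapsed = 5:25 AM − 1:40 AM = 3 hours 45 minutes.

3 hours 45 minutes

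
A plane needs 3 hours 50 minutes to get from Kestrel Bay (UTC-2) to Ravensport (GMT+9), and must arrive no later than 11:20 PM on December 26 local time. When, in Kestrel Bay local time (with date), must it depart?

8:30 AM on December 26

Target arrival in UTC: 11:20 PM − 9:00 = 2:20 PM on Dec 26.
Subtract 3 hours and 50 minutes → departure 10:30 AM UTC on Dec 26.
Kestrel Bay is UTC−2:00: 10:30 AM − 2:00 = 8:30 AM on Dec 26.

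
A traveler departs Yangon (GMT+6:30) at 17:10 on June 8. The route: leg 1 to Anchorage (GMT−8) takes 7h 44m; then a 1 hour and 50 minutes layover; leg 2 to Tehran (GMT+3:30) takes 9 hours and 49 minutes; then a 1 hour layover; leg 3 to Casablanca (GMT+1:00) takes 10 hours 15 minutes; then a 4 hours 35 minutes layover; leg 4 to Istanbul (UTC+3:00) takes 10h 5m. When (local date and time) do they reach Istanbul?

Convert departure to UTC: 17:10 − 6:30 = 10:40 UTC on Jun 8.
Add 7 hours and 44 minutes leg 1 → 18:24 UTC.
Add 1 hour and 50 minutes layover in Anchorage → 20:14 UTC.
Add 9 hours and 49 minutes leg 2 → 06:03 UTC (Jun 9).
Add 1 hour layover in Tehran → 07:03 UTC.
Add 10 hours 15 minutes leg 3 → 17:18 UTC.
Add 4 hours and 35 minutes layover in Casablanca → 21:53 UTC.
Add 10 hours 5 minutes leg 4 → 07:58 UTC (Jun 10).
Istanbul is UTC+3:00, so local arrival = 07:58 + 3:00 = 10:58 on Jun 10.

10:58 on June 10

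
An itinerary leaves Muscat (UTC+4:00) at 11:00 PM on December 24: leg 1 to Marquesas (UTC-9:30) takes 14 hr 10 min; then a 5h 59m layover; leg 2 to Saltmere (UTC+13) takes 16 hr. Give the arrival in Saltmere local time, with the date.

8:09 PM on Dec 26

Convert departure to UTC: 11:00 PM − 4:00 = 7:00 PM UTC on Dec 24.
Add 14 hours and 10 minutes leg 1 → 9:10 AM UTC (Dec 25).
Add 5 hours and 59 minutes layover in Marquesas → 3:09 PM UTC.
Add 16 hours leg 2 → 7:09 AM UTC (Dec 26).
Saltmere is UTC+13:00, so local arrival = 7:09 AM + 13:00 = 8:09 PM on Dec 26.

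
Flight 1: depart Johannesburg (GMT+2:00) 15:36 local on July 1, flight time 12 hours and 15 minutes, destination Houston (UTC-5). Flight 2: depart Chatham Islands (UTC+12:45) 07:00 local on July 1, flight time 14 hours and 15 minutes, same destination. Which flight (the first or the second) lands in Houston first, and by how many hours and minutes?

the second, by 17 hours 21 minutes

Flight 1 in UTC: 15:36 − 2:00 = 13:36 on Jul 1.
+12 hours 15 minutes → arrive 01:51 UTC on Jul 2.
Flight 2 in UTC: 07:00 − 12:45 = 18:15 on Jun 30.
+14 hours and 15 minutes → arrive 08:30 UTC on Jul 1.
Flight 2 lands earlier by 17 hours 21 minutes.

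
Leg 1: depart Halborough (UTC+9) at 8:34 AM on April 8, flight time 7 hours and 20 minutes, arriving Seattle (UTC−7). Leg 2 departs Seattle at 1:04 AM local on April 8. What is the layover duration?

Convert departure to UTC: 8:34 AM − 9:00 = 11:34 PM UTC on Apr 7.
Add 7 hours and 20 minutes flight time → 6:54 AM UTC (Apr 8).
Seattle is UTC−7:00, so local arrival = 6:54 AM − 7:00 = 11:54 PM on Apr 7.
Layover = 1:04 AM − 11:54 PM (+1 day) = 1 hour 10 minutes.

1 hour 10 minutes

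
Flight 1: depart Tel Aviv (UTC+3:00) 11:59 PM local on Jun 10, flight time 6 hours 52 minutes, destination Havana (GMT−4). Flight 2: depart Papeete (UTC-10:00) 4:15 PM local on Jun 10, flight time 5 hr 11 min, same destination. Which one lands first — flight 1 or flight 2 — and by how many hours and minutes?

Flight 1 in UTC: 11:59 PM − 3:00 = 8:59 PM on Jun 10.
+6 hours 52 minutes → arrive 3:51 AM UTC on Jun 11.
Flight 2 in UTC: 4:15 PM + 10:00 = 2:15 AM on Jun 11.
+5 hours 11 minutes → arrive 7:26 AM UTC on Jun 11.
Flight 1 lands earlier by 3 hours 35 minutes.

the first, by 3 hours 35 minutes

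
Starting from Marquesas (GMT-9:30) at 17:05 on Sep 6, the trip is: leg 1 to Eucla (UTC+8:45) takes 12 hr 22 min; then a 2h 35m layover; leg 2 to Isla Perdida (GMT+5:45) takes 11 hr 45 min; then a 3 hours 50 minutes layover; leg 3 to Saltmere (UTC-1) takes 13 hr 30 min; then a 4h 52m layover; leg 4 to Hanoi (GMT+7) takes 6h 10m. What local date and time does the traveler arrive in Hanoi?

16:39 on September 9

Convert departure to UTC: 17:05 + 9:30 = 02:35 UTC on Sep 7.
Add 12 hours and 22 minutes leg 1 → 14:57 UTC.
Add 2 hours and 35 minutes layover in Eucla → 17:32 UTC.
Add 11 hours 45 minutes leg 2 → 05:17 UTC (Sep 8).
Add 3 hours and 50 minutes layover in Isla Perdida → 09:07 UTC.
Add 13 hours and 30 minutes leg 3 → 22:37 UTC.
Add 4 hours 52 minutes layover in Saltmere → 03:29 UTC (Sep 9).
Add 6 hours and 10 minutes leg 4 → 09:39 UTC.
Hanoi is UTC+7:00, so local arrival = 09:39 + 7:00 = 16:39 on Sep 9.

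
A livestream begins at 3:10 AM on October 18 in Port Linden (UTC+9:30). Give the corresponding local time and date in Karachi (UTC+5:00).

Karachi is 4:30 behind Port Linden.
Shift by the zone difference: 3:10 AM − 4:30 = 10:40 PM on Oct 17 in Karachi.

10:40 PM on October 17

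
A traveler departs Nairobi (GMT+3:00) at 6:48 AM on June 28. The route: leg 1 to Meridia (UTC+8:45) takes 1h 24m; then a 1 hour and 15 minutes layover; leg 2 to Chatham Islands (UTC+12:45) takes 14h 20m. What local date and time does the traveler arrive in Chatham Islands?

9:32 AM on June 29

Convert departure to UTC: 6:48 AM − 3:00 = 3:48 AM UTC on Jun 28.
Add 1 hour and 24 minutes leg 1 → 5:12 AM UTC.
Add 1 hour 15 minutes layover in Meridia → 6:27 AM UTC.
Add 14 hours and 20 minutes leg 2 → 8:47 PM UTC.
Chatham Islands is UTC+12:45, so local arrival = 8:47 PM + 12:45 = 9:32 AM on Jun 29.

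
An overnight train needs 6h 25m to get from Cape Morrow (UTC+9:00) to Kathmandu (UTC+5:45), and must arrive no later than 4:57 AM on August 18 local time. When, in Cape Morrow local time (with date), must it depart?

1:47 AM on Aug 18

Target arrival in UTC: 4:57 AM − 5:45 = 11:12 PM on Aug 17.
Subtract 6 hours 25 minutes → departure 4:47 PM UTC on Aug 17.
Cape Morrow is UTC+9:00: 4:47 PM + 9:00 = 1:47 AM on Aug 18.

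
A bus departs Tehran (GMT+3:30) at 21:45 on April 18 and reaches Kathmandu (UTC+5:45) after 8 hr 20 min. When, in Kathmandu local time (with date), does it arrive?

08:20 on Apr 19

Kathmandu is 2:15 ahead of Tehran.
After 8 hours and 20 minutes it is 06:05 (Apr 19) in Tehran.
Shift by the zone difference: 06:05 + 2:15 = 08:20 on Apr 19 in Kathmandu.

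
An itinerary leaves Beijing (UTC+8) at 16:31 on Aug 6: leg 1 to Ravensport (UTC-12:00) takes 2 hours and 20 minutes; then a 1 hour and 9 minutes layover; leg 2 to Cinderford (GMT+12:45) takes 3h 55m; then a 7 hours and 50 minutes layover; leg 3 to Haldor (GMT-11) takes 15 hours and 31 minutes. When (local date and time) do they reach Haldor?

Convert departure to UTC: 16:31 − 8:00 = 08:31 UTC on Aug 6.
Add 2 hours 20 minutes leg 1 → 10:51 UTC.
Add 1 hour and 9 minutes layover in Ravensport → 12:00 UTC.
Add 3 hours and 55 minutes leg 2 → 15:55 UTC.
Add 7 hours and 50 minutes layover in Cinderford → 23:45 UTC.
Add 15 hours and 31 minutes leg 3 → 15:16 UTC (Aug 7).
Haldor is UTC−11:00, so local arrival = 15:16 − 11:00 = 04:16 on Aug 7.

04:16 on August 7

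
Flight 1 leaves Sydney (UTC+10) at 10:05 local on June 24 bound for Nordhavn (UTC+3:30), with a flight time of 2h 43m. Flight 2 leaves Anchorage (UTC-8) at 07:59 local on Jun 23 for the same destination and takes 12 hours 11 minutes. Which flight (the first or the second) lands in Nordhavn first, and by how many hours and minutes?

the first, by 1 hour 22 minutes

Flight 1 in UTC: 10:05 − 10:00 = 00:05 on Jun 24.
+2 hours and 43 minutes → arrive 02:48 UTC on Jun 24.
Flight 2 in UTC: 07:59 + 8:00 = 15:59 on Jun 23.
+12 hours and 11 minutes → arrive 04:10 UTC on Jun 24.
Flight 1 lands earlier by 1 hour 22 minutes.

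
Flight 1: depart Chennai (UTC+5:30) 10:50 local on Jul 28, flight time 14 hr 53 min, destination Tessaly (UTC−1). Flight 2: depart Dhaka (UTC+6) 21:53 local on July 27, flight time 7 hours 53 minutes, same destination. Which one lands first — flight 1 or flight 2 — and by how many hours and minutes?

the second, by 20 hours 27 minutes

Flight 1 in UTC: 10:50 − 5:30 = 05:20 on Jul 28.
+14 hours 53 minutes → arrive 20:13 UTC on Jul 28.
Flight 2 in UTC: 21:53 − 6:00 = 15:53 on Jul 27.
+7 hours 53 minutes → arrive 23:46 UTC on Jul 27.
Flight 2 lands earlier by 20 hours 27 minutes.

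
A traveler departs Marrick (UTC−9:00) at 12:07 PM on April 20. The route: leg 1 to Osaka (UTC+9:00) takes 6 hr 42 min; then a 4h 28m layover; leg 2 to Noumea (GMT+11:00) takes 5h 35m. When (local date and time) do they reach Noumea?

12:52 AM on April 22

Convert departure to UTC: 12:07 PM + 9:00 = 9:07 PM UTC on Apr 20.
Add 6 hours 42 minutes leg 1 → 3:49 AM UTC (Apr 21).
Add 4 hours 28 minutes layover in Osaka → 8:17 AM UTC.
Add 5 hours and 35 minutes leg 2 → 1:52 PM UTC.
Noumea is UTC+11:00, so local arrival = 1:52 PM + 11:00 = 12:52 AM on Apr 22.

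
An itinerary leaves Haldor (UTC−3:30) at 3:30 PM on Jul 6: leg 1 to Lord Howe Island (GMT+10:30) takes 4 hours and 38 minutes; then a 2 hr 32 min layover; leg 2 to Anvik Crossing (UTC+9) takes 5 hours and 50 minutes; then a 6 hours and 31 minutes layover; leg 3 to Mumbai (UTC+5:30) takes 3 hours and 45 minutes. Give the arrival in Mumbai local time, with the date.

11:46 PM on Jul 7

Convert departure to UTC: 3:30 PM + 3:30 = 7:00 PM UTC on Jul 6.
Add 4 hours 38 minutes leg 1 → 11:38 PM UTC.
Add 2 hours and 32 minutes layover in Lord Howe Island → 2:10 AM UTC (Jul 7).
Add 5 hours 50 minutes leg 2 → 8:00 AM UTC.
Add 6 hours and 31 minutes layover in Anvik Crossing → 2:31 PM UTC.
Add 3 hours and 45 minutes leg 3 → 6:16 PM UTC.
Mumbai is UTC+5:30, so local arrival = 6:16 PM + 5:30 = 11:46 PM on Jul 7.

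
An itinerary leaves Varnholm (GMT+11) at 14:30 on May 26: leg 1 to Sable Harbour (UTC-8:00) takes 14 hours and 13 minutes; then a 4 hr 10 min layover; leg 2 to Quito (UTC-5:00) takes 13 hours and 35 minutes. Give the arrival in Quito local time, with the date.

Convert departure to UTC: 14:30 − 11:00 = 03:30 UTC on May 26.
Add 14 hours and 13 minutes leg 1 → 17:43 UTC.
Add 4 hours and 10 minutes layover in Sable Harbour → 21:53 UTC.
Add 13 hours 35 minutes leg 2 → 11:28 UTC (May 27).
Quito is UTC−5:00, so local arrival = 11:28 − 5:00 = 06:28 on May 27.

06:28 on May 27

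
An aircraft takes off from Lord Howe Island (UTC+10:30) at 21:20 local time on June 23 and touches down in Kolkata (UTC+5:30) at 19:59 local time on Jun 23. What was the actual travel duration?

3 hours 39 minutes

Kolkata is 5:00 behind Lord Howe Island.
Clock-face elapsed time (ignoring zones) is −1 hour 21 minutes.
Actual elapsed = −1 hour 21 minutes + 5:00 = 3 hours 39 minutes.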